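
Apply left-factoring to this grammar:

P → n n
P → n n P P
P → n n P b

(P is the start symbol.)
P → n n P'
P' → ε
P' → P P''
P'' → P
P'' → b

Left-factoring transforms A → αβ₁ | αβ₂ into A → αA' and A' → β₁ | β₂
(α is the longest common prefix among the alternatives). Repeat until
no nonterminal has two alternatives with a common prefix.

Round 1: P has alternatives sharing prefix 'n n'. Introduce P': P → n n P'
  Add: P' → ε
  Add: P' → P P
  Add: P' → P b

Round 2: P' has alternatives sharing prefix 'P'. Introduce P'': P' → P P''
  Add: P'' → P
  Add: P'' → b

No remaining common prefixes — done.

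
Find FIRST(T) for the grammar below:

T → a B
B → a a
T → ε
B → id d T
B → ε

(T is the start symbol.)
To compute FIRST(T), examine every production with T on the left-hand side, reading each right-hand side left to right until a non-nullable symbol is reached.

From T → a B:
  - a is a terminal: add 'a' and stop
From T → ε:
  - ε-production, so ε ∈ FIRST(T)

Collecting: FIRST(T) = { 'a', ε }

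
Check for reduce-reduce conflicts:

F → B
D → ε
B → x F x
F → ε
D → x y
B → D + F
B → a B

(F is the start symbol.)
Augment with F' → F and build the canonical LR(0) collection (I0 = CLOSURE({[F' → . F]}), then GOTO on every symbol after a dot until no new states appear). It has 12 states:
  I0: { [B → . D + F], [B → . a B], [B → . x F x], [D → . x y], [D → .], [F → . B], [F → .], [F' → . F] }  — shift, 2 reduces
  I1: { [F → B .] }  — reduce
  I2: { [B → D . + F] }  — shift
  I3: { [F' → F .] }  — accept
  I4: { [B → . D + F], [B → . a B], [B → . x F x], [B → a . B], [D → . x y], [D → .] }  — shift, reduce
  I5: { [B → . D + F], [B → . a B], [B → . x F x], [B → x . F x], [D → . x y], [D → .], [D → x . y], [F → . B], [F → .] }  — shift, 2 reduces
  I6: { [B → x F . x] }  — shift
  I7: { [D → x y .] }  — reduce
  I8: { [B → x F x .] }  — reduce
  I9: { [B → a B .] }  — reduce
  I10: { [B → . D + F], [B → . a B], [B → . x F x], [B → D + . F], [D → . x y], [D → .], [F → . B], [F → .] }  — shift, 2 reduces
  I11: { [B → D + F .] }  — reduce

I0 contains complete items [D → .], [F → .] — reduce-reduce conflict.
I5 contains complete items [D → .], [F → .] — reduce-reduce conflict.
I10 contains complete items [D → .], [F → .] — reduce-reduce conflict.

Answer: Yes — I0: [D → .] vs [F → .]; I5: [D → .] vs [F → .]; I10: [D → .] vs [F → .]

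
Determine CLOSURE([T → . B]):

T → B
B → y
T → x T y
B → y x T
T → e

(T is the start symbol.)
{ [B → . y x T], [B → . y], [T → . B] }

To compute CLOSURE, for each item [A → α.Bβ] where B is a non-terminal, add [B → .γ] for all productions B → γ; repeat for the newly added items until nothing changes.

Start with: [T → . B]
  [T → . B] has the dot before B: add [B → . y], [B → . y x T]
No further items can be added.

CLOSURE = { [B → . y x T], [B → . y], [T → . B] }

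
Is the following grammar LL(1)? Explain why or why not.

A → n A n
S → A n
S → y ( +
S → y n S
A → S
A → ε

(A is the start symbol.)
No. Predict set conflict for A: { 'n' }

A grammar is LL(1) if for each non-terminal N with multiple productions, the predict sets of those productions are pairwise disjoint, where PREDICT(N → α) = (FIRST(α) \ {ε}) ∪ (FOLLOW(N) if α ⇒* ε).

Relevant sets:
  FIRST(S) = { 'n', 'y' }
  FIRST(A) = { 'n', 'y', ε }
  FOLLOW(A) = { $, 'n' }

For A:
  PREDICT(A → n A n) = { 'n' }
  PREDICT(A → S) = { 'n', 'y' }
  PREDICT(A → ε) = { $, 'n' }
For S:
  PREDICT(S → A n) = { 'n', 'y' }
  PREDICT(S → y '(' '+') = { 'y' }
  PREDICT(S → y n S) = { 'y' }

Conflict found: Predict set conflict for A: { 'n' }
The grammar is NOT LL(1).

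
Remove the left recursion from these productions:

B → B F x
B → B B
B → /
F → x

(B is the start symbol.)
B → / B'
B' → F x B'
B' → B B'
B' → ε
F → x

B is directly left-recursive. The standard transformation for
  A → A α₁ | ... | A α_m | β₁ | ... | β_n
is
  A  → β₁ A' | ... | β_n A'
  A' → α₁ A' | ... | α_m A' | ε

B → / becomes B → / B'
B → B F x becomes B' → F x B'
B → B B becomes B' → B B'
Add B' → ε

Productions for other non-terminals are unchanged:
  F → x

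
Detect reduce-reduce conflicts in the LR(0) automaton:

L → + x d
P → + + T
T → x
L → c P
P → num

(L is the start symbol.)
No reduce-reduce conflicts

Augment with L' → L and build the canonical LR(0) collection (I0 = CLOSURE({[L' → . L]}), then GOTO on every symbol after a dot until no new states appear). It has 12 states:
  I0: { [L → . + x d], [L → . c P], [L' → . L] }  — shift
  I1: { [L → + . x d] }  — shift
  I2: { [L' → L .] }  — accept
  I3: { [L → c . P], [P → . + + T], [P → . num] }  — shift
  I4: { [P → + . + T] }  — shift
  I5: { [L → c P .] }  — reduce
  I6: { [P → num .] }  — reduce
  I7: { [P → + + . T], [T → . x] }  — shift
  I8: { [P → + + T .] }  — reduce
  I9: { [T → x .] }  — reduce
  I10: { [L → + x . d] }  — shift
  I11: { [L → + x d .] }  — reduce

No state contains more than one complete item.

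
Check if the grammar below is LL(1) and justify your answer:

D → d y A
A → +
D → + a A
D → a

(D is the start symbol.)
Yes, the grammar is LL(1).

For D:
  PREDICT(D → d y A) = { 'd' }
  PREDICT(D → '+' a A) = { '+' }
  PREDICT(D → a) = { 'a' }
A has a single production, so nothing to check there.

All predict sets are disjoint. The grammar IS LL(1).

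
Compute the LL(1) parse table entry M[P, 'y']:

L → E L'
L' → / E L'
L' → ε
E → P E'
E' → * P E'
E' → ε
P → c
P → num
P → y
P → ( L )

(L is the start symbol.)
P → y

To find M[P, 'y'], we find productions for P where 'y' is in the predict set (PREDICT(N → α) = (FIRST(α) \ {ε}) ∪ (FOLLOW(N) if α ⇒* ε)).

P → c: PREDICT = { 'c' }
P → num: PREDICT = { 'num' }
P → y: PREDICT = { 'y' }
  'y' is in predict set, so this production goes in M[P, 'y']
P → ( L ): PREDICT = { '(' }

M[P, 'y'] = P → y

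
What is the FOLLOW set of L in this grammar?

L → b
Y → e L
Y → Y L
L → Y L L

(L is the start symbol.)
To compute FOLLOW(L), find every occurrence of L on a right-hand side N → α L β: add FIRST(β) \ {ε}, and if β is empty or nullable also add FOLLOW(N). Iterate to a fixed point.

L is the start symbol, so $ ∈ FOLLOW(L).
In Y → e L: L is at the end, add FOLLOW(Y)
In Y → Y L: L is at the end, add FOLLOW(Y)
In L → Y L L: L is followed by L, add FIRST(L) \ {ε} = { 'b', 'e' }
In L → Y L L: L is at the end; this adds FOLLOW(L) to itself — nothing new

The FOLLOW sets referred to above (computed the same way, to a fixed point):
  FOLLOW(Y) = { 'b', 'e' }

Taking the union: FOLLOW(L) = { $, 'b', 'e' }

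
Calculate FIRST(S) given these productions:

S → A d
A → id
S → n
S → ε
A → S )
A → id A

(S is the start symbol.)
FIRST sets of the other non-terminals involved (by the same procedure, iterated to a fixed point):
  FIRST(A) = { ')', 'id', 'n' }

From S → A d:
  - A is a non-terminal: add FIRST(A) \ {ε} = { ')', 'id', 'n' }
    A is not nullable, so stop
From S → n:
  - n is a terminal: add 'n' and stop
From S → ε:
  - ε-production, so ε ∈ FIRST(S)

Collecting: FIRST(S) = { ')', 'id', 'n', ε }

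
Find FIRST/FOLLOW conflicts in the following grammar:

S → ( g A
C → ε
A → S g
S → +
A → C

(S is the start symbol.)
A FIRST/FOLLOW conflict occurs when a non-terminal N has a nullable alternative N → β (β ⇒* ε) and another alternative N → α with FIRST(α) ∩ FOLLOW(N) ≠ ∅: on such a lookahead the parser cannot decide between expanding α and letting N vanish via β.

Nullable non-terminals: A, C.
FIRST sets used below: FIRST(S) = { '(', '+' }, FIRST(C) = { ε }

A: nullable alternative(s) A → C; FOLLOW(A) = { $, 'g' }
  A → S g: FIRST \ {ε} = { '(', '+' } — disjoint from FOLLOW(A)
  A → C: FIRST \ {ε} = { } — this is the only nullable alternative, skip
C has a nullable alternative but only one production, so nothing to check.

S has no nullable alternative, so no FIRST/FOLLOW check is needed there.

No FIRST/FOLLOW conflicts found.

Answer: No FIRST/FOLLOW conflicts.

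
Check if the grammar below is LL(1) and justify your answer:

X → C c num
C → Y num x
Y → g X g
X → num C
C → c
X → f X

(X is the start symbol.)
Yes, the grammar is LL(1).

A grammar is LL(1) if for each non-terminal N with multiple productions, the predict sets of those productions are pairwise disjoint, where PREDICT(N → α) = (FIRST(α) \ {ε}) ∪ (FOLLOW(N) if α ⇒* ε).

Relevant sets:
  FIRST(C) = { 'c', 'g' }
  FIRST(Y) = { 'g' }

For X:
  PREDICT(X → C c num) = { 'c', 'g' }
  PREDICT(X → num C) = { 'num' }
  PREDICT(X → f X) = { 'f' }
For C:
  PREDICT(C → Y num x) = { 'g' }
  PREDICT(C → c) = { 'c' }
Y has a single production, so nothing to check there.

All predict sets are disjoint. The grammar IS LL(1).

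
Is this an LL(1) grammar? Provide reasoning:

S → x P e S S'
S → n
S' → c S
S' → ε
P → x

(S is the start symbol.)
A grammar is LL(1) if for each non-terminal N with multiple productions, the predict sets of those productions are pairwise disjoint, where PREDICT(N → α) = (FIRST(α) \ {ε}) ∪ (FOLLOW(N) if α ⇒* ε).

Relevant sets:
  FOLLOW(S') = { $, 'c' }

For S:
  PREDICT(S → x P e S S') = { 'x' }
  PREDICT(S → n) = { 'n' }
For S':
  PREDICT(S' → c S) = { 'c' }
  PREDICT(S' → ε) = { $, 'c' }
P has a single production, so nothing to check there.

Conflict found: Predict set conflict for S': { 'c' }
The grammar is NOT LL(1).

Answer: No. Predict set conflict for S': { 'c' }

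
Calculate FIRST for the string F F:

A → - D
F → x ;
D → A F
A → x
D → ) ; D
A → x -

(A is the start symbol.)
FIRST sets of the non-terminals involved (from the grammar, by fixed-point iteration):
  FIRST(F) = { 'x' }

To compute FIRST(F F), process the symbols left to right:
Symbol F is a non-terminal. Add FIRST(F) \ {ε} = { 'x' }
F is not nullable (ε ∉ FIRST(F)), so stop here.
FIRST(F F) = { 'x' }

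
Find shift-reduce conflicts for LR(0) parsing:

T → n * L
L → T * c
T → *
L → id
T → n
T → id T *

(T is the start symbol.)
Augment with T' → T and build the canonical LR(0) collection (I0 = CLOSURE({[T' → . T]}), then GOTO on every symbol after a dot until no new states appear). It has 13 states:
  I0: { [T → . *], [T → . id T *], [T → . n * L], [T → . n], [T' → . T] }  — shift
  I1: { [T → * .] }  — reduce
  I2: { [T' → T .] }  — accept
  I3: { [T → . *], [T → . id T *], [T → . n * L], [T → . n], [T → id . T *] }  — shift
  I4: { [T → n . * L], [T → n .] }  — shift, reduce
  I5: { [L → . T * c], [L → . id], [T → . *], [T → . id T *], [T → . n * L], [T → . n], [T → n * . L] }  — shift
  I6: { [T → n * L .] }  — reduce
  I7: { [L → T . * c] }  — shift
  I8: { [L → id .], [T → . *], [T → . id T *], [T → . n * L], [T → . n], [T → id . T *] }  — shift, reduce
  I9: { [T → id T . *] }  — shift
  I10: { [T → id T * .] }  — reduce
  I11: { [L → T * . c] }  — shift
  I12: { [L → T * c .] }  — reduce

I4 contains reduce item [T → n .] and shift item [T → n . * L] — shift-reduce conflict.
I8 contains reduce item [L → id .] and shift items [T → . *], [T → . id T *], [T → . n], [T → . n * L] — shift-reduce conflict.

Answer: Yes — I4: [T → n .] vs [T → n . * L]; I8: [L → id .] vs [T → . *]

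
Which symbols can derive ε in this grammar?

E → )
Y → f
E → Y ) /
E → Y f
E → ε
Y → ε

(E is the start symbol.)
{ 'E', 'Y' }

ε-productions: E → ε, Y → ε
So E, Y are immediately nullable.
Every non-terminal is now nullable.
Nullable = { 'E', 'Y' }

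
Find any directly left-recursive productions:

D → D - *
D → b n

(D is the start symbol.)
D → D - *: LEFT RECURSIVE (starts with D)
D → b n: starts with b

The grammar has direct left recursion on: D.

Answer: Yes, D is left-recursive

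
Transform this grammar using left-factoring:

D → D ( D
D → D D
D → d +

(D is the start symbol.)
D → D D'
D' → ( D
D' → D
D → d +

Left-factoring transforms A → αβ₁ | αβ₂ into A → αA' and A' → β₁ | β₂
(α is the longest common prefix among the alternatives). Repeat until
no nonterminal has two alternatives with a common prefix.

Round 1: D has alternatives sharing prefix 'D'. Introduce D': D → D D'
  Add: D' → ( D
  Add: D' → D

No remaining common prefixes — done.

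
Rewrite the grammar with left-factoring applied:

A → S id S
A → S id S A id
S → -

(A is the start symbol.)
A → S id S A'
A' → ε
A' → A id
S → -

Left-factoring transforms A → αβ₁ | αβ₂ into A → αA' and A' → β₁ | β₂
(α is the longest common prefix among the alternatives). Repeat until
no nonterminal has two alternatives with a common prefix.

Round 1: A has alternatives sharing prefix 'S id S'. Introduce A': A → S id S A'
  Add: A' → ε
  Add: A' → A id

No remaining common prefixes — done.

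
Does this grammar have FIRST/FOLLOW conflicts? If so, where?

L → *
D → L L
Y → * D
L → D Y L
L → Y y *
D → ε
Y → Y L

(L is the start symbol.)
A FIRST/FOLLOW conflict occurs when a non-terminal N has a nullable alternative N → β (β ⇒* ε) and another alternative N → α with FIRST(α) ∩ FOLLOW(N) ≠ ∅: on such a lookahead the parser cannot decide between expanding α and letting N vanish via β.

Nullable non-terminals: D.
FIRST sets used below: FIRST(L) = { '*' }

D: nullable alternative(s) D → ε; FOLLOW(D) = { '*', 'y' }
  D → L L: FIRST \ {ε} = { '*' } — overlaps FOLLOW(D) on { '*' }: CONFLICT
  D → ε: FIRST \ {ε} = { } — this is the only nullable alternative, skip

L, Y have no nullable alternative, so no FIRST/FOLLOW check is needed there.

So the grammar has 1 FIRST/FOLLOW conflict (marked CONFLICT above).

Answer: Yes. D → L L with FOLLOW(D) on { '*' }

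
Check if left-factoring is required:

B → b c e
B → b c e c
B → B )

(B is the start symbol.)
Yes, B has productions with common prefix 'b c e'

Left-factoring is needed when two productions for the same non-terminal
share a common prefix on the right-hand side.

Productions for B:
  B → b c e
  B → b c e c
  B → B )

Found common prefix 'b c e' in productions for B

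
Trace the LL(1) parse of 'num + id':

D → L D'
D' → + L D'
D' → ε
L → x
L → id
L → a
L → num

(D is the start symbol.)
LL(1) parsing maintains a stack (initially the start symbol over $) and the input. At each step: if the stack top is a terminal, match it against the current input token; if it is a non-terminal N, replace it with the RHS of M[N, lookahead] (the unique production whose predict set contains the lookahead).

Stack is shown with the top on the left.

Stack     Input       Action
----------------------------
D $       num + id $  output D → L D'
L D' $    num + id $  output L → num
num D' $  num + id $  match 'num'
D' $      + id $      output D' → + L D'
+ L D' $  + id $      match '+'
L D' $    id $        output L → id
id D' $   id $        match 'id'
D' $      $           output D' → ε
$         $           accept

The string is accepted.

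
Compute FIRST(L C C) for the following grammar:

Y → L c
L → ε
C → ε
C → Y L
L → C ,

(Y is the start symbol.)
{ ',', 'c', ε }

FIRST sets of the non-terminals involved (from the grammar, by fixed-point iteration):
  FIRST(L) = { ',', 'c', ε }
  FIRST(C) = { ',', 'c', ε }

To compute FIRST(L C C), process the symbols left to right:
Symbol L is a non-terminal. Add FIRST(L) \ {ε} = { ',', 'c' }
L is nullable (ε ∈ FIRST(L)), continue to the next symbol.
Symbol C is a non-terminal. Add FIRST(C) \ {ε} = { ',', 'c' }
C is nullable (ε ∈ FIRST(C)), continue to the next symbol.
Symbol C is a non-terminal. Add FIRST(C) \ {ε} = { ',', 'c' }
C is nullable (ε ∈ FIRST(C)), continue to the next symbol.
All symbols are nullable, so ε is in the result.
FIRST(L C C) = { ',', 'c', ε }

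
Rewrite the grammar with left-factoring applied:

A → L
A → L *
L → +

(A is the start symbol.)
Left-factoring transforms A → αβ₁ | αβ₂ into A → αA' and A' → β₁ | β₂
(α is the longest common prefix among the alternatives). Repeat until
no nonterminal has two alternatives with a common prefix.

Round 1: A has alternatives sharing prefix 'L'. Introduce A': A → L A'
  Add: A' → ε
  Add: A' → *

No remaining common prefixes — done.

Resulting grammar:
A → L A'
A' → ε
A' → *
L → +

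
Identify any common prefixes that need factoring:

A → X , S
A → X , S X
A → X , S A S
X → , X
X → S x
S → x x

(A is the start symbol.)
Yes, A has productions with common prefix 'X , S'

Left-factoring is needed when two productions for the same non-terminal
share a common prefix on the right-hand side.

Productions for A:
  A → X , S
  A → X , S X
  A → X , S A S
Productions for X:
  X → , X
  X → S x

Found common prefix 'X , S' in productions for A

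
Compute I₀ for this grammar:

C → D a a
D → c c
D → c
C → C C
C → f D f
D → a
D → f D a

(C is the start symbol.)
First, augment the grammar with C' → C
I₀ = CLOSURE({ [C' → . C] }):
  [C' → . C] has the dot before C: add [C → . D a a], [C → . C C], [C → . f D f]
  [C → . D a a] has the dot before D: add [D → . c c], [D → . c], [D → . a], [D → . f D a]
No further items can be added.

I₀ = { [C → . C C], [C → . D a a], [C → . f D f], [C' → . C], [D → . a], [D → . c c], [D → . c], [D → . f D a] }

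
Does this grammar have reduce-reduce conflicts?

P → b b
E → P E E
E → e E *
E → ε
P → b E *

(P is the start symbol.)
A reduce-reduce conflict occurs when an LR(0) state has two complete items [A → α .] and [B → β .] — both call for a reduction, and with no lookahead the parser cannot choose between them.

Augment with P' → P and build the canonical LR(0) collection (I0 = CLOSURE({[P' → . P]}), then GOTO on every symbol after a dot until no new states appear). It has 12 states:
  I0: { [P → . b E *], [P → . b b], [P' → . P] }  — shift
  I1: { [P' → P .] }  — accept
  I2: { [E → . P E E], [E → . e E *], [E → .], [P → . b E *], [P → . b b], [P → b . E *], [P → b . b] }  — shift, reduce
  I3: { [P → b E . *] }  — shift
  I4: { [E → . P E E], [E → . e E *], [E → .], [E → P . E E], [P → . b E *], [P → . b b] }  — shift, reduce
  I5: { [E → . P E E], [E → . e E *], [E → .], [P → . b E *], [P → . b b], [P → b . E *], [P → b . b], [P → b b .] }  — shift, 2 reduces
  I6: { [E → . P E E], [E → . e E *], [E → .], [E → e . E *], [P → . b E *], [P → . b b] }  — shift, reduce
  I7: { [E → e E . *] }  — shift
  I8: { [E → e E * .] }  — reduce
  I9: { [E → . P E E], [E → . e E *], [E → .], [E → P E . E], [P → . b E *], [P → . b b] }  — shift, reduce
  I10: { [E → P E E .] }  — reduce
  I11: { [P → b E * .] }  — reduce

I5 contains complete items [E → .], [P → b b .] — reduce-reduce conflict.

Answer: Yes — I5: [E → .] vs [P → b b .]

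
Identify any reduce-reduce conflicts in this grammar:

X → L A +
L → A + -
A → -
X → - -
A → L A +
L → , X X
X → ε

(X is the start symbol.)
Yes — I12: [A → L A + .] vs [X → L A + .]

A reduce-reduce conflict occurs when an LR(0) state has two complete items [A → α .] and [B → β .] — both call for a reduction, and with no lookahead the parser cannot choose between them.

Augment with X' → X and build the canonical LR(0) collection (I0 = CLOSURE({[X' → . X]}), then GOTO on every symbol after a dot until no new states appear). It has 17 states:
  I0: { [A → . -], [A → . L A +], [L → . , X X], [L → . A + -], [X → . - -], [X → . L A +], [X → .], [X' → . X] }  — shift, reduce
  I1: { [A → . -], [A → . L A +], [L → , . X X], [L → . , X X], [L → . A + -], [X → . - -], [X → . L A +], [X → .] }  — shift, reduce
  I2: { [A → - .], [X → - . -] }  — shift, reduce
  I3: { [L → A . + -] }  — shift
  I4: { [A → . -], [A → . L A +], [A → L . A +], [L → . , X X], [L → . A + -], [X → L . A +] }  — shift
  I5: { [X' → X .] }  — accept
  I6: { [A → - .] }  — reduce
  I7: { [A → L A . +], [L → A . + -], [X → L A . +] }  — shift
  I8: { [A → . -], [A → . L A +], [A → L . A +], [L → . , X X], [L → . A + -] }  — shift
  I9: { [A → L A . +], [L → A . + -] }  — shift
  I10: { [A → L A + .], [L → A + . -] }  — shift, reduce
  I11: { [L → A + - .] }  — reduce
  I12: { [A → L A + .], [L → A + . -], [X → L A + .] }  — shift, 2 reduces
  I13: { [L → A + . -] }  — shift
  I14: { [X → - - .] }  — reduce
  I15: { [A → . -], [A → . L A +], [L → , X . X], [L → . , X X], [L → . A + -], [X → . - -], [X → . L A +], [X → .] }  — shift, reduce
  I16: { [L → , X X .] }  — reduce

I12 contains complete items [A → L A + .], [X → L A + .] — reduce-reduce conflict.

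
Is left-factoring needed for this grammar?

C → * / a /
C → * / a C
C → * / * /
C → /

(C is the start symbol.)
Yes, C has productions with common prefix '* /'

Left-factoring is needed when two productions for the same non-terminal
share a common prefix on the right-hand side.

Productions for C:
  C → * / a /
  C → * / a C
  C → * / * /
  C → /

Found common prefix '* /' in productions for C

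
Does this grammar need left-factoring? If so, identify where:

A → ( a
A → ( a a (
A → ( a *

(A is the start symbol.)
Yes, A has productions with common prefix '( a'

Left-factoring is needed when two productions for the same non-terminal
share a common prefix on the right-hand side.

Productions for A:
  A → ( a
  A → ( a a (
  A → ( a *

Found common prefix '( a' in productions for A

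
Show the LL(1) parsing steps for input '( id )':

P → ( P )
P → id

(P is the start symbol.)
Stack is shown with the top on the left.

Stack    Input     Action
-------------------------
P $      ( id ) $  output P → ( P )
( P ) $  ( id ) $  match '('
P ) $    id ) $    output P → id
id ) $   id ) $    match 'id'
) $      ) $       match ')'
$        $         accept

The string is accepted.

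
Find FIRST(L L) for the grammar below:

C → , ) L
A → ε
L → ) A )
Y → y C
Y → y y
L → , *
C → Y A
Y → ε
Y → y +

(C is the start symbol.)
FIRST sets of the non-terminals involved (from the grammar, by fixed-point iteration):
  FIRST(L) = { ')', ',' }

To compute FIRST(L L), process the symbols left to right:
Symbol L is a non-terminal. Add FIRST(L) \ {ε} = { ')', ',' }
L is not nullable (ε ∉ FIRST(L)), so stop here.
FIRST(L L) = { ')', ',' }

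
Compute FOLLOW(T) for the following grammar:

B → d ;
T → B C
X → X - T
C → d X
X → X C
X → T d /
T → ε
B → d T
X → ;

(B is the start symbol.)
{ $, '-', 'd' }

In X → X - T: T is at the end, add FOLLOW(X)
In X → T d /: T is followed by d '/', add FIRST(d '/') \ {ε} = { 'd' }
In B → d T: T is at the end, add FOLLOW(B)

The FOLLOW sets referred to above (computed the same way, to a fixed point):
  FOLLOW(X) = { $, '-', 'd' }
  FOLLOW(B) = { $, 'd' }

Taking the union: FOLLOW(T) = { $, '-', 'd' }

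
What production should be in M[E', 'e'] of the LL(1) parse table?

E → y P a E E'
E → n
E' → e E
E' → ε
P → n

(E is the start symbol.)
To find M[E', 'e'], we find productions for E' where 'e' is in the predict set (PREDICT(N → α) = (FIRST(α) \ {ε}) ∪ (FOLLOW(N) if α ⇒* ε)).

Relevant sets:
  FOLLOW(E') = { $, 'e' }

E' → e E: PREDICT = { 'e' }
  'e' is in predict set, so this production goes in M[E', 'e']
E' → ε: PREDICT = { $, 'e' }
  'e' is in predict set, so this production goes in M[E', 'e']

M[E', 'e'] = E' → e E, E' → ε  (a multiply-defined cell — the grammar is not LL(1))

Answer: E' → e E, E' → ε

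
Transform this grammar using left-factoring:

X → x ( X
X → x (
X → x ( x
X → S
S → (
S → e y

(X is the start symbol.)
X → x ( X'
X' → X
X' → ε
X' → x
X → S
S → (
S → e y

Left-factoring transforms A → αβ₁ | αβ₂ into A → αA' and A' → β₁ | β₂
(α is the longest common prefix among the alternatives). Repeat until
no nonterminal has two alternatives with a common prefix.

Round 1: X has alternatives sharing prefix 'x ('. Introduce X': X → x ( X'
  Add: X' → X
  Add: X' → ε
  Add: X' → x

No remaining common prefixes — done.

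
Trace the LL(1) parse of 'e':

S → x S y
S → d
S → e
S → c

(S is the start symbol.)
Stack is shown with the top on the left.

Stack  Input  Action
--------------------
S $    e $    output S → e
e $    e $    match 'e'
$      $      accept

The string is accepted.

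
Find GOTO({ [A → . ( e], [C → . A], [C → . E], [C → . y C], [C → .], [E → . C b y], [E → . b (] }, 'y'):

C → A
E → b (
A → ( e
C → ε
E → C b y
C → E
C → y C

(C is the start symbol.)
GOTO(I, 'y') = CLOSURE({ [A → αX.β] : [A → α.Xβ] ∈ I, X = 'y' })

Items with dot before 'y', with the dot advanced:
  [C → . y C] → [C → y . C]
Closure of the advanced items:
  [C → y . C] has the dot before C: add [C → . A], [C → .], [C → . E], [C → . y C]
  [C → . A] has the dot before A: add [A → . ( e]
  [C → . E] has the dot before E: add [E → . b (], [E → . C b y]

GOTO = { [A → . ( e], [C → . A], [C → . E], [C → . y C], [C → .], [C → y . C], [E → . C b y], [E → . b (] }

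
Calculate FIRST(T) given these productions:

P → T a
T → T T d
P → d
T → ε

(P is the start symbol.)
To compute FIRST(T), examine every production with T on the left-hand side, reading each right-hand side left to right until a non-nullable symbol is reached.

From T → T T d:
  - T is the symbol being defined: contributes nothing new
    T is nullable, so continue to the next symbol
  - T is the symbol being defined: contributes nothing new
    T is nullable, so continue to the next symbol
  - d is a terminal: add 'd' and stop
From T → ε:
  - ε-production, so ε ∈ FIRST(T)

Collecting: FIRST(T) = { 'd', ε }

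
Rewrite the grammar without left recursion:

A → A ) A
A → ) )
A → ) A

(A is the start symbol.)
A is directly left-recursive. The standard transformation for
  A → A α₁ | ... | A α_m | β₁ | ... | β_n
is
  A  → β₁ A' | ... | β_n A'
  A' → α₁ A' | ... | α_m A' | ε

A → ) ) becomes A → ) ) A'
A → ) A becomes A → ) A A'
A → A ) A becomes A' → ) A A'
Add A' → ε

Resulting grammar:
A → ) ) A'
A → ) A A'
A' → ) A A'
A' → ε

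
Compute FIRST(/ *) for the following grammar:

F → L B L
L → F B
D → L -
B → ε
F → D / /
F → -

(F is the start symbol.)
{ '/' }

To compute FIRST(/ *), process the symbols left to right:
Symbol / is a terminal. Add '/' and stop.
FIRST(/ *) = { '/' }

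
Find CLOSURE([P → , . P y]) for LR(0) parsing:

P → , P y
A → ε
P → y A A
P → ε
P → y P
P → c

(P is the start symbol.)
To compute CLOSURE, for each item [A → α.Bβ] where B is a non-terminal, add [B → .γ] for all productions B → γ; repeat for the newly added items until nothing changes.

Start with: [P → , . P y]
  [P → , . P y] has the dot before P: add [P → . , P y], [P → . y A A], [P → .], [P → . y P], [P → . c]
No further items can be added.

CLOSURE = { [P → , . P y], [P → . , P y], [P → . c], [P → . y A A], [P → . y P], [P → .] }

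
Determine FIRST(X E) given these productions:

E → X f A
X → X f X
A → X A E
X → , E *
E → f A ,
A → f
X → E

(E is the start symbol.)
FIRST sets of the non-terminals involved (from the grammar, by fixed-point iteration):
  FIRST(X) = { ',', 'f' }

To compute FIRST(X E), process the symbols left to right:
Symbol X is a non-terminal. Add FIRST(X) \ {ε} = { ',', 'f' }
X is not nullable (ε ∉ FIRST(X)), so stop here.
FIRST(X E) = { ',', 'f' }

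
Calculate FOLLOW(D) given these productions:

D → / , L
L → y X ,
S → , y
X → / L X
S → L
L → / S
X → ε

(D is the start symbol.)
To compute FOLLOW(D), find every occurrence of D on a right-hand side N → α D β: add FIRST(β) \ {ε}, and if β is empty or nullable also add FOLLOW(N). Iterate to a fixed point.

D is the start symbol, so $ ∈ FOLLOW(D).
D does not occur on any right-hand side.

Taking the union: FOLLOW(D) = { $ }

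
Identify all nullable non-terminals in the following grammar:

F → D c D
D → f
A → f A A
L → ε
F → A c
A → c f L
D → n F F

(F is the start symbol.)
{ 'L' }

ε-productions: L → ε
So L is immediately nullable.
No further non-terminal can be added: every production for the remaining non-terminals contains a terminal or a non-nullable non-terminal.
Nullable = { 'L' }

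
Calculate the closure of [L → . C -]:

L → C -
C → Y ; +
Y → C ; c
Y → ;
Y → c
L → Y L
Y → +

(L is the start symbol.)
{ [C → . Y ; +], [L → . C -], [Y → . +], [Y → . ;], [Y → . C ; c], [Y → . c] }

Start with: [L → . C -]
  [L → . C -] has the dot before C: add [C → . Y ; +]
  [C → . Y ; +] has the dot before Y: add [Y → . C ; c], [Y → . ;], [Y → . c], [Y → . +]
No further items can be added.

CLOSURE = { [C → . Y ; +], [L → . C -], [Y → . +], [Y → . ;], [Y → . C ; c], [Y → . c] }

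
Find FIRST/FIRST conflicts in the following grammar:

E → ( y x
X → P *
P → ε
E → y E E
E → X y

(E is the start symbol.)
No FIRST/FIRST conflicts.

FIRST sets of the non-terminals at (or reachable through a nullable prefix from) the front of some alternative:
  FIRST(X) = { '*' }

Productions for E:
  E → ( y x: FIRST = { '(' }
  E → y E E: FIRST = { 'y' }
  E → X y: FIRST = { '*' }
X, P have only one production, so no FIRST/FIRST conflict is possible there.

All alternatives of each non-terminal have pairwise disjoint FIRST sets.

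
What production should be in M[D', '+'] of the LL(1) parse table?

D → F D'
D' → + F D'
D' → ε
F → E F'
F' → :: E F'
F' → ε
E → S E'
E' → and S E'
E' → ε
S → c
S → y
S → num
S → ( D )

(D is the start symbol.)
D' → + F D'

To find M[D', '+'], we find productions for D' where '+' is in the predict set (PREDICT(N → α) = (FIRST(α) \ {ε}) ∪ (FOLLOW(N) if α ⇒* ε)).

Relevant sets:
  FOLLOW(D') = { $, ')' }

D' → + F D': PREDICT = { '+' }
  '+' is in predict set, so this production goes in M[D', '+']
D' → ε: PREDICT = { $, ')' }

M[D', '+'] = D' → + F D'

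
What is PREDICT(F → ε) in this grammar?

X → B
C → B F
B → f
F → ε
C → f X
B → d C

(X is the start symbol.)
{ $ }

PREDICT(F → ε) = (FIRST(RHS) \ {ε}) ∪ (FOLLOW(F) if ε ∈ FIRST(RHS), i.e. RHS ⇒* ε)
The right-hand side is ε (FIRST(ε) = { ε }), so the predict set is FOLLOW(F) = { $ }
PREDICT(F → ε) = { $ }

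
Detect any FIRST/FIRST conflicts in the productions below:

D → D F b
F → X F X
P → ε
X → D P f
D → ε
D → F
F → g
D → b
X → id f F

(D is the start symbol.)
Yes. D → D F b / D → F on { 'b', 'f', 'g', 'id' }; D → D F b / D → b on { 'b' }; D → F / D → b on { 'b' }; F → X F X / F → g on { 'g' }; X → D P f / X → id f F on { 'id' }

FIRST sets of the non-terminals at (or reachable through a nullable prefix from) the front of some alternative:
  FIRST(D) = { 'b', 'f', 'g', 'id', ε }
  FIRST(F) = { 'b', 'f', 'g', 'id' }
  FIRST(X) = { 'b', 'f', 'g', 'id' }
  FIRST(P) = { ε }

Productions for D:
  D → D F b: FIRST = { 'b', 'f', 'g', 'id' }
  D → ε: FIRST = { ε }
  D → F: FIRST = { 'b', 'f', 'g', 'id' }
  D → b: FIRST = { 'b' }
Productions for F:
  F → X F X: FIRST = { 'b', 'f', 'g', 'id' }
  F → g: FIRST = { 'g' }
Productions for X:
  X → D P f: FIRST = { 'b', 'f', 'g', 'id' }
  X → id f F: FIRST = { 'id' }
P has only one production, so no FIRST/FIRST conflict is possible there.

Conflict for D: D → D F b and D → F
  Overlap: { 'b', 'f', 'g', 'id' }
Conflict for D: D → D F b and D → b
  Overlap: { 'b' }
Conflict for D: D → F and D → b
  Overlap: { 'b' }
Conflict for F: F → X F X and F → g
  Overlap: { 'g' }
Conflict for X: X → D P f and X → id f F
  Overlap: { 'id' }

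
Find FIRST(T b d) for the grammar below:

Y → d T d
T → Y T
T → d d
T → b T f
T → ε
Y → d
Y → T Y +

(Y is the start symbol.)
FIRST sets of the non-terminals involved (from the grammar, by fixed-point iteration):
  FIRST(T) = { 'b', 'd', ε }

To compute FIRST(T b d), process the symbols left to right:
Symbol T is a non-terminal. Add FIRST(T) \ {ε} = { 'b', 'd' }
T is nullable (ε ∈ FIRST(T)), continue to the next symbol.
Symbol b is a terminal. Add 'b' and stop.
FIRST(T b d) = { 'b', 'd' }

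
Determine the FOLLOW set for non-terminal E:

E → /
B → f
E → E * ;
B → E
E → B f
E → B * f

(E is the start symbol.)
{ $, '*', 'f' }

To compute FOLLOW(E), find every occurrence of E on a right-hand side N → α E β: add FIRST(β) \ {ε}, and if β is empty or nullable also add FOLLOW(N). Iterate to a fixed point.

E is the start symbol, so $ ∈ FOLLOW(E).
In E → E * ;: E is followed by '*' ';', add FIRST('*' ';') \ {ε} = { '*' }
In B → E: E is at the end, add FOLLOW(B)

The FOLLOW sets referred to above (computed the same way, to a fixed point):
  FOLLOW(B) = { '*', 'f' }

Taking the union: FOLLOW(E) = { $, '*', 'f' }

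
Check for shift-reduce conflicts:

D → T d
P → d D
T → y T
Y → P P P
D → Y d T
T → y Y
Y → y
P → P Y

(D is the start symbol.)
A shift-reduce conflict occurs when an LR(0) state has both:
  - a complete (reduce) item [A → α .] (dot at the end), and
  - a shift item [B → β . c γ] (dot before a terminal).

Augment with D' → D and build the canonical LR(0) collection (I0 = CLOSURE({[D' → . D]}), then GOTO on every symbol after a dot until no new states appear). It has 18 states:
  I0: { [D → . T d], [D → . Y d T], [D' → . D], [P → . P Y], [P → . d D], [T → . y T], [T → . y Y], [Y → . P P P], [Y → . y] }  — shift
  I1: { [D' → D .] }  — accept
  I2: { [P → . P Y], [P → . d D], [P → P . Y], [Y → . P P P], [Y → . y], [Y → P . P P] }  — shift
  I3: { [D → T . d] }  — shift
  I4: { [D → Y . d T] }  — shift
  I5: { [D → . T d], [D → . Y d T], [P → . P Y], [P → . d D], [P → d . D], [T → . y T], [T → . y Y], [Y → . P P P], [Y → . y] }  — shift
  I6: { [P → . P Y], [P → . d D], [T → . y T], [T → . y Y], [T → y . T], [T → y . Y], [Y → . P P P], [Y → . y], [Y → y .] }  — shift, reduce
  I7: { [T → y T .] }  — reduce
  I8: { [T → y Y .] }  — reduce
  I9: { [P → d D .] }  — reduce
  I10: { [D → Y d . T], [T → . y T], [T → . y Y] }  — shift
  I11: { [D → Y d T .] }  — reduce
  I12: { [P → . P Y], [P → . d D], [T → . y T], [T → . y Y], [T → y . T], [T → y . Y], [Y → . P P P], [Y → . y] }  — shift
  I13: { [D → T d .] }  — reduce
  I14: { [P → . P Y], [P → . d D], [P → P . Y], [Y → . P P P], [Y → . y], [Y → P . P P], [Y → P P . P] }  — shift
  I15: { [P → P Y .] }  — reduce
  I16: { [Y → y .] }  — reduce
  I17: { [P → . P Y], [P → . d D], [P → P . Y], [Y → . P P P], [Y → . y], [Y → P . P P], [Y → P P . P], [Y → P P P .] }  — shift, reduce

I6 contains reduce item [Y → y .] and shift items [P → . d D], [T → . y T], [T → . y Y], [Y → . y] — shift-reduce conflict.
I17 contains reduce item [Y → P P P .] and shift items [P → . d D], [Y → . y] — shift-reduce conflict.

Answer: Yes — I6: [Y → y .] vs [P → . d D]; I17: [Y → P P P .] vs [P → . d D]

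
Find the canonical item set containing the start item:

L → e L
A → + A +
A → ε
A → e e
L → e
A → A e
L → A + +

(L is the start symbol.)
{ [A → . + A +], [A → . A e], [A → . e e], [A → .], [L → . A + +], [L → . e L], [L → . e], [L' → . L] }

First, augment the grammar with L' → L
I₀ = CLOSURE({ [L' → . L] }):
  [L' → . L] has the dot before L: add [L → . e L], [L → . e], [L → . A + +]
  [L → . A + +] has the dot before A: add [A → . + A +], [A → .], [A → . e e], [A → . A e]
No further items can be added.

I₀ = { [A → . + A +], [A → . A e], [A → . e e], [A → .], [L → . A + +], [L → . e L], [L → . e], [L' → . L] }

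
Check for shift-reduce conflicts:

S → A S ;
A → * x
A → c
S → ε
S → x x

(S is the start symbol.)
Yes — I0: [S → .] vs [A → . * x]; I2: [S → .] vs [A → . * x]

Augment with S' → S and build the canonical LR(0) collection (I0 = CLOSURE({[S' → . S]}), then GOTO on every symbol after a dot until no new states appear). It has 10 states:
  I0: { [A → . * x], [A → . c], [S → . A S ;], [S → . x x], [S → .], [S' → . S] }  — shift, reduce
  I1: { [A → * . x] }  — shift
  I2: { [A → . * x], [A → . c], [S → . A S ;], [S → . x x], [S → .], [S → A . S ;] }  — shift, reduce
  I3: { [S' → S .] }  — accept
  I4: { [A → c .] }  — reduce
  I5: { [S → x . x] }  — shift
  I6: { [S → x x .] }  — reduce
  I7: { [S → A S . ;] }  — shift
  I8: { [S → A S ; .] }  — reduce
  I9: { [A → * x .] }  — reduce

I0 contains reduce item [S → .] and shift items [A → . * x], [A → . c], [S → . x x] — shift-reduce conflict.
I2 contains reduce item [S → .] and shift items [A → . * x], [A → . c], [S → . x x] — shift-reduce conflict.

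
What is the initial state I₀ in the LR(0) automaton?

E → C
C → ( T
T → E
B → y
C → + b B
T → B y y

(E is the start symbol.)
{ [C → . ( T], [C → . + b B], [E → . C], [E' → . E] }

First, augment the grammar with E' → E
I₀ = CLOSURE({ [E' → . E] }):
  [E' → . E] has the dot before E: add [E → . C]
  [E → . C] has the dot before C: add [C → . ( T], [C → . + b B]
No further items can be added.

I₀ = { [C → . ( T], [C → . + b B], [E → . C], [E' → . E] }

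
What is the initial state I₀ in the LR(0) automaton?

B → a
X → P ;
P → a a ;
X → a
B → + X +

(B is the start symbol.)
{ [B → . + X +], [B → . a], [B' → . B] }

First, augment the grammar with B' → B
I₀ = CLOSURE({ [B' → . B] }):
  [B' → . B] has the dot before B: add [B → . a], [B → . + X +]
No further items can be added.

I₀ = { [B → . + X +], [B → . a], [B' → . B] }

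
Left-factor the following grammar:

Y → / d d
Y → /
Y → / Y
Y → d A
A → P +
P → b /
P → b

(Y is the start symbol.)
Left-factoring transforms A → αβ₁ | αβ₂ into A → αA' and A' → β₁ | β₂
(α is the longest common prefix among the alternatives). Repeat until
no nonterminal has two alternatives with a common prefix.

Round 1: Y has alternatives sharing prefix '/'. Introduce Y': Y → / Y'
  Add: Y' → d d
  Add: Y' → ε
  Add: Y' → Y

Round 2: P has alternatives sharing prefix 'b'. Introduce P': P → b P'
  Add: P' → /
  Add: P' → ε

No remaining common prefixes — done.

Resulting grammar:
Y → / Y'
Y' → d d
Y' → ε
Y' → Y
Y → d A
A → P +
P → b P'
P' → /
P' → ε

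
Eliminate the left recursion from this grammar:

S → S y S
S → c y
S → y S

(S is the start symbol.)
S → c y S'
S → y S S'
S' → y S S'
S' → ε

S is directly left-recursive. The standard transformation for
  A → A α₁ | ... | A α_m | β₁ | ... | β_n
is
  A  → β₁ A' | ... | β_n A'
  A' → α₁ A' | ... | α_m A' | ε

S → c y becomes S → c y S'
S → y S becomes S → y S S'
S → S y S becomes S' → y S S'
Add S' → ε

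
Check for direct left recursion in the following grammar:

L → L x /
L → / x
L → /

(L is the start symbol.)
Direct left recursion occurs when N → N α for some non-terminal N (the right-hand side begins with the left-hand side itself).

L → L x /: LEFT RECURSIVE (starts with L)
L → / x: starts with '/'
L → /: starts with '/'

The grammar has direct left recursion on: L.

Answer: Yes, L is left-recursive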